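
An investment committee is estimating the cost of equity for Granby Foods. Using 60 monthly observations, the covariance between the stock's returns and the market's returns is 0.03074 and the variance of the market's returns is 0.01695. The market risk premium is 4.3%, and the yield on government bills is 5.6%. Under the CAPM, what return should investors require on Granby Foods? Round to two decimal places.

13.40%

β = Cov(R_i, R_m) / Var(R_m) = 0.03074 / 0.01695 = 1.8136
E(R) = R_f + β × MRP = 5.6% + 1.8136 × 4.3% = 13.40%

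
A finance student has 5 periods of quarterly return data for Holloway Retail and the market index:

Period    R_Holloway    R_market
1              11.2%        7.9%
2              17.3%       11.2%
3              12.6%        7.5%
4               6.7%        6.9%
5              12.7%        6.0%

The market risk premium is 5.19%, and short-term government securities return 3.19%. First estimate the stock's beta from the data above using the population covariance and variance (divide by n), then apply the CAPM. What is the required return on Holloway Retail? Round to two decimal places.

Mean R_i = (11.2 + 17.3 + 12.6 + 6.7 + 12.7) / 5 = 12.1000%
Mean R_m = (7.9 + 11.2 + 7.5 + 6.9 + 6.0) / 5 = 7.9000%
Σ(R_i − R̄_i)(R_m − R̄_m) = 21.2200  ⇒  Cov = 21.2200 / 5 = 4.2440
Σ(R_m − R̄_m)² = 15.6600  ⇒  Var(R_m) = 15.6600 / 5 = 3.1320
β = Cov / Var(R_m) = 4.2440 / 3.1320 = 1.3550
E(R) = R_f + β × MRP = 3.19% + 1.3550 × 5.19% = 10.22%

10.22%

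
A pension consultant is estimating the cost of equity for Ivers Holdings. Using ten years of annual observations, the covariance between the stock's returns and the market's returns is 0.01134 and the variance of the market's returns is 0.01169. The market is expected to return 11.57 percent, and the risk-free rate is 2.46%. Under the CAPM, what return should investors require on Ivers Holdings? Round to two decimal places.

11.30%

β = Cov(R_i, R_m) / Var(R_m) = 0.01134 / 0.01169 = 0.9701
MRP = 11.57% − 2.46% = 9.11%
E(R) = R_f + β × MRP = 2.46% + 0.9701 × 9.11% = 11.30%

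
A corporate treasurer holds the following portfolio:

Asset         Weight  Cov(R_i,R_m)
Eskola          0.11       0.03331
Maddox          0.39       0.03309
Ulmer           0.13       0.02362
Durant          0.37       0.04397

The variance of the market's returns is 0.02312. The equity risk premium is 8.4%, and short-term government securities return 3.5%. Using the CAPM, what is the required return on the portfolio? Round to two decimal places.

16.55%

β_Eskola = 0.03331 / 0.02312 = 1.4407
β_Maddox = 0.03309 / 0.02312 = 1.4312
β_Ulmer = 0.02362 / 0.02312 = 1.0216
β_Durant = 0.04397 / 0.02312 = 1.9018
β_P = Σ w_i β_i = 0.11×1.4407 + 0.39×1.4312 + 0.13×1.0216 + 0.37×1.9018 = 1.5531
E(R_P) = R_f + β_P × MRP = 3.5% + 1.5531 × 8.4% = 16.55%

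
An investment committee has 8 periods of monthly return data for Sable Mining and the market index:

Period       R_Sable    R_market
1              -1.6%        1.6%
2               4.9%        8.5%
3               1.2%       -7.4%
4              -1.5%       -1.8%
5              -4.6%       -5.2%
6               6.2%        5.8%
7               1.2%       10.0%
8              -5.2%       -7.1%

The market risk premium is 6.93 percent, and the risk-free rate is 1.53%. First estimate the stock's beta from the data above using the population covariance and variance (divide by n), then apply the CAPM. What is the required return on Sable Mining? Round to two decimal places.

Mean R_i = (-1.6 + 4.9 + 1.2 − 1.5 − 4.6 + 6.2 + 1.2 − 5.2) / 8 = 0.0750%
Mean R_m = (1.6 + 8.5 − 7.4 − 1.8 − 5.2 + 5.8 + 10.0 − 7.1) / 8 = 0.5500%
Σ(R_i − R̄_i)(R_m − R̄_m) = 141.3800  ⇒  Cov = 141.3800 / 8 = 17.6725
Σ(R_m − R̄_m)² = 341.4800  ⇒  Var(R_m) = 341.4800 / 8 = 42.6850
β = Cov / Var(R_m) = 17.6725 / 42.6850 = 0.4140
E(R) = R_f + β × MRP = 1.53% + 0.4140 × 6.93% = 4.40%

4.40%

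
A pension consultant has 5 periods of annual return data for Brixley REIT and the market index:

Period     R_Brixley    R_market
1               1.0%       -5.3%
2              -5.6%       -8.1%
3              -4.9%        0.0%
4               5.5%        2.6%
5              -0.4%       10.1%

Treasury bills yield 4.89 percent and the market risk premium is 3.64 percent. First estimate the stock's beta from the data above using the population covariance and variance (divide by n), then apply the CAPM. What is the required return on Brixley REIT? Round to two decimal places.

5.78%

Mean R_i = (1.0 − 5.6 − 4.9 + 5.5 − 0.4) / 5 = -0.8800%
Mean R_m = (-5.3 − 8.1 + 0.0 + 2.6 + 10.1) / 5 = -0.1400%
Σ(R_i − R̄_i)(R_m − R̄_m) = 49.7040  ⇒  Cov = 49.7040 / 5 = 9.9408
Σ(R_m − R̄_m)² = 202.3720  ⇒  Var(R_m) = 202.3720 / 5 = 40.4744
β = Cov / Var(R_m) = 9.9408 / 40.4744 = 0.2456
E(R) = R_f + β × MRP = 4.89% + 0.2456 × 3.64% = 5.78%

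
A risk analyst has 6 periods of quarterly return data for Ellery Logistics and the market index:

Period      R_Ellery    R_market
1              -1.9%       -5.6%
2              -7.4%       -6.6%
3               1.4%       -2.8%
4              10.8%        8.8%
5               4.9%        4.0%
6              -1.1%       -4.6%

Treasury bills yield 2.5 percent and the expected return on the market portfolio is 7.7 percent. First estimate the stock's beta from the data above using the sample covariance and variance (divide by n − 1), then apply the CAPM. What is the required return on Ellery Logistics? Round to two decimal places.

Mean R_i = (-1.9 − 7.4 + 1.4 + 10.8 + 4.9 − 1.1) / 6 = 1.1167%
Mean R_m = (-5.6 − 6.6 − 2.8 + 8.8 + 4.0 − 4.6) / 6 = -1.1333%
Σ(R_i − R̄_i)(R_m − R̄_m) = 182.8533  ⇒  Cov = 182.8533 / 5 = 36.5707
Σ(R_m − R̄_m)² = 189.6533  ⇒  Var(R_m) = 189.6533 / 5 = 37.9307
β = Cov / Var(R_m) = 36.5707 / 37.9307 = 0.9641
MRP = 7.7% − 2.5% = 5.20%
E(R) = R_f + β × MRP = 2.5% + 0.9641 × 5.2% = 7.51%

7.51%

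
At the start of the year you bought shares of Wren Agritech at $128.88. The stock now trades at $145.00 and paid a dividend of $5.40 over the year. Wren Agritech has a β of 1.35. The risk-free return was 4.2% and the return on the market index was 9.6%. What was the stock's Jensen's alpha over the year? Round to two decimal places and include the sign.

+5.21%

Realised HPR = (P1 + D1 − P0) / P0 = (145.00 + 5.40 − 128.88) / 128.88 = 21.52 / 128.88 = 16.6977%
MRP = 9.6% − 4.2% = 5.40%
CAPM required = R_f + β·MRP = 4.2% + 1.35 × 5.4% = 11.4900%
α = realised − required = 16.6977% − 11.4900% = +5.21%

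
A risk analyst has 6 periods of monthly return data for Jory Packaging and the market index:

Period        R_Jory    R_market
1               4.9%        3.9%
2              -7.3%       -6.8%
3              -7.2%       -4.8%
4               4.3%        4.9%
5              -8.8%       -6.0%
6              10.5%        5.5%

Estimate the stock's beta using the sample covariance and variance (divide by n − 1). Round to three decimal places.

Mean R_i = (4.9 − 7.3 − 7.2 + 4.3 − 8.8 + 10.5) / 6 = -0.6000%
Mean R_m = (3.9 − 6.8 − 4.8 + 4.9 − 6.0 + 5.5) / 6 = -0.5500%
Σ(R_i − R̄_i)(R_m − R̄_m) = 232.9500  ⇒  Cov = 232.9500 / 5 = 46.5900
Σ(R_m − R̄_m)² = 172.9350  ⇒  Var(R_m) = 172.9350 / 5 = 34.5870
β = Cov / Var(R_m) = 46.5900 / 34.5870 = 1.3470

1.347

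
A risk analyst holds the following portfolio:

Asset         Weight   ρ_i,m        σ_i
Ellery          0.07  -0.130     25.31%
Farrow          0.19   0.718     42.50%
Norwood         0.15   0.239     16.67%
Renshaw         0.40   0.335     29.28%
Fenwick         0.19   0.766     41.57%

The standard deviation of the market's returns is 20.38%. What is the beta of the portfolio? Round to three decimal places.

β_Ellery = -0.130 × 25.31% / 20.38% = -0.1614
β_Farrow = 0.718 × 42.50% / 20.38% = 1.4973
β_Norwood = 0.239 × 16.67% / 20.38% = 0.1955
β_Renshaw = 0.335 × 29.28% / 20.38% = 0.4813
β_Fenwick = 0.766 × 41.57% / 20.38% = 1.5624
β_P = Σ w_i β_i = 0.07×-0.1614 + 0.19×1.4973 + 0.15×0.1955 + 0.40×0.4813 + 0.19×1.5624 = 0.7919

0.792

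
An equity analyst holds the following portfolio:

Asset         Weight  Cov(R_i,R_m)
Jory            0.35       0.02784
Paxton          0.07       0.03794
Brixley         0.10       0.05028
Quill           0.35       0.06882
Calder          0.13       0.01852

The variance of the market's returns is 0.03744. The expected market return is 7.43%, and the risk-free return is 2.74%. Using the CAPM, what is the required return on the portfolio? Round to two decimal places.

β_Jory = 0.02784 / 0.03744 = 0.7436
β_Paxton = 0.03794 / 0.03744 = 1.0134
β_Brixley = 0.05028 / 0.03744 = 1.3429
β_Quill = 0.06882 / 0.03744 = 1.8381
β_Calder = 0.01852 / 0.03744 = 0.4947
β_P = Σ w_i β_i = 0.35×0.7436 + 0.07×1.0134 + 0.10×1.3429 + 0.35×1.8381 + 0.13×0.4947 = 1.1731
MRP = 7.43% − 2.74% = 4.69%
E(R_P) = R_f + β_P × MRP = 2.74% + 1.1731 × 4.69% = 8.24%

8.24%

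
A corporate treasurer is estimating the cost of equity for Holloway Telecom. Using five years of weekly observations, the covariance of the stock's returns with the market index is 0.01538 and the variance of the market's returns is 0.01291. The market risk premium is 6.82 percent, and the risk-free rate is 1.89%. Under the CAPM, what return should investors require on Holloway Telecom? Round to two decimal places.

10.01%

β = Cov(R_i, R_m) / Var(R_m) = 0.01538 / 0.01291 = 1.1913
E(R) = R_f + β × MRP = 1.89% + 1.1913 × 6.82% = 10.01%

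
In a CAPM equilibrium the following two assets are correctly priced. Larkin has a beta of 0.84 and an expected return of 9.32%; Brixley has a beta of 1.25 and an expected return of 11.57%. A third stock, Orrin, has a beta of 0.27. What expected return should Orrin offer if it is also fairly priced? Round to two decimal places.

6.19%

MRP (SML slope) = (11.57% − 9.32%) / (1.25 − 0.84) = 2.25% / 0.41 = 5.4878%
R_f (intercept) = 9.32% − 0.84 × 5.4878% = 4.7102%
E(R_Orrin) = R_f + β × MRP = 4.7102% + 0.27 × 5.4878% = 6.19%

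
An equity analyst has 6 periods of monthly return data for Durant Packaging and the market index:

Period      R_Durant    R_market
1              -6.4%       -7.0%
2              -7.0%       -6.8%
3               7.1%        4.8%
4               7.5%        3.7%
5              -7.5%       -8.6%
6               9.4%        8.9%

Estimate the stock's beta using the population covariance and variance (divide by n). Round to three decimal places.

Mean R_i = (-6.4 − 7.0 + 7.1 + 7.5 − 7.5 + 9.4) / 6 = 0.5167%
Mean R_m = (-7.0 − 6.8 + 4.8 + 3.7 − 8.6 + 8.9) / 6 = -0.8333%
Σ(R_i − R̄_i)(R_m − R̄_m) = 304.9733  ⇒  Cov = 304.9733 / 6 = 50.8289
Σ(R_m − R̄_m)² = 280.9733  ⇒  Var(R_m) = 280.9733 / 6 = 46.8289
β = Cov / Var(R_m) = 50.8289 / 46.8289 = 1.0854

1.085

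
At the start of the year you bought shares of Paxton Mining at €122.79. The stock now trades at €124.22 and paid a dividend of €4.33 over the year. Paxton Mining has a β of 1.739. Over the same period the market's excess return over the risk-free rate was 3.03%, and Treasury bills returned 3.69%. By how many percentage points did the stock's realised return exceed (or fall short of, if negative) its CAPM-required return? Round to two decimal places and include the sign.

-4.27%

Realised HPR = (P1 + D1 − P0) / P0 = (124.22 + 4.33 − 122.79) / 122.79 = 5.76 / 122.79 = 4.6909%
CAPM required = R_f + β·MRP = 3.69% + 1.739 × 3.03% = 8.95917%
α = realised − required = 4.6909% − 8.95917% = -4.27%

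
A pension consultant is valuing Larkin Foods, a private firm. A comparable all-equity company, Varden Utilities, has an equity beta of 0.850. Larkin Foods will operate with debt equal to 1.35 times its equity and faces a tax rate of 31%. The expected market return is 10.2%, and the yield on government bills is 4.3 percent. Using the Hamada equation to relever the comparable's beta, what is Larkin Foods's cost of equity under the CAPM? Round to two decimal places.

13.99%

β_L = β_U × [1 + (1 − t)(D/E)] = 0.850 × [1 + (1 − 0.31) × 1.35]
    = 0.850 × [1 + 0.69 × 1.35] = 0.850 × 1.9315 = 1.6418
MRP = 10.2% − 4.3% = 5.90%
E(R) = R_f + β_L × MRP = 4.3% + 1.6418 × 5.9% = 13.99%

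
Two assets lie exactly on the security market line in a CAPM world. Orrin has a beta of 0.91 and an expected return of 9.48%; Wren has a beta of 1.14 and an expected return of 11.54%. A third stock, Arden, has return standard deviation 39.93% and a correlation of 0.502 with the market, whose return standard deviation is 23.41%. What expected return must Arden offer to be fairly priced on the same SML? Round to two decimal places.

MRP = (11.54% − 9.48%) / (1.14 − 0.91) = 8.9565%
R_f = 9.48% − 0.91 × 8.9565% = 1.3296%
β_Arden = ρ·σ_i/σ_m = 0.502 × 39.93 / 23.41 = 0.8563
E(R_Arden) = R_f + β × MRP = 1.3296% + 0.8563 × 8.9565% = 9.00%

9.00%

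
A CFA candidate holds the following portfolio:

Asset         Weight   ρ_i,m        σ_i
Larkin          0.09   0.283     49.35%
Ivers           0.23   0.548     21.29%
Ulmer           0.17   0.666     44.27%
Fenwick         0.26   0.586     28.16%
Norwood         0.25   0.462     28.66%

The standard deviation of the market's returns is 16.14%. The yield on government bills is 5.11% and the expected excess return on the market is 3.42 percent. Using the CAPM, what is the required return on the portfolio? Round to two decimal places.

β_Larkin = 0.283 × 49.35% / 16.14% = 0.8653
β_Ivers = 0.548 × 21.29% / 16.14% = 0.7229
β_Ulmer = 0.666 × 44.27% / 16.14% = 1.8268
β_Fenwick = 0.586 × 28.16% / 16.14% = 1.0224
β_Norwood = 0.462 × 28.66% / 16.14% = 0.8204
β_P = Σ w_i β_i = 0.09×0.8653 + 0.23×0.7229 + 0.17×1.8268 + 0.26×1.0224 + 0.25×0.8204 = 1.0256
E(R_P) = R_f + β_P × MRP = 5.11% + 1.0256 × 3.42% = 8.62%

8.62%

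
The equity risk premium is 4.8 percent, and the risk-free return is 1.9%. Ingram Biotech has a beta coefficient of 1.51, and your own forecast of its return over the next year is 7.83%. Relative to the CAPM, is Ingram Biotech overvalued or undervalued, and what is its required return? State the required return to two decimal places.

Overvalued; required return 9.15%

Required return = R_f + β·MRP = 1.9% + 1.51 × 4.8% = 9.15%
Forecast 7.83% < required 9.15% → the stock plots below the SML → overvalued.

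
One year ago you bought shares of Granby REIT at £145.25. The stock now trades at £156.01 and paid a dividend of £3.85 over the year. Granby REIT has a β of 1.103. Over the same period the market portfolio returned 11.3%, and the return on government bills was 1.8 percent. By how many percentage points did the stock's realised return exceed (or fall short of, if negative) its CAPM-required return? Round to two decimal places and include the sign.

Realised HPR = (P1 + D1 − P0) / P0 = (156.01 + 3.85 − 145.25) / 145.25 = 14.61 / 145.25 = 10.0585%
MRP = 11.3% − 1.8% = 9.50%
CAPM required = R_f + β·MRP = 1.8% + 1.103 × 9.5% = 12.2785%
α = realised − required = 10.0585% − 12.2785% = -2.22%

-2.22%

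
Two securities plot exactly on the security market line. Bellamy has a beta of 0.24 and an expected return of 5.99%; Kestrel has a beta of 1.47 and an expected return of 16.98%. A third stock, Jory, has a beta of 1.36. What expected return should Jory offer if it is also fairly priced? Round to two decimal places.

16.00%

MRP (SML slope) = (16.98% − 5.99%) / (1.47 − 0.24) = 10.99% / 1.23 = 8.9350%
R_f (intercept) = 5.99% − 0.24 × 8.9350% = 3.8456%
E(R_Jory) = R_f + β × MRP = 3.8456% + 1.36 × 8.9350% = 16.00%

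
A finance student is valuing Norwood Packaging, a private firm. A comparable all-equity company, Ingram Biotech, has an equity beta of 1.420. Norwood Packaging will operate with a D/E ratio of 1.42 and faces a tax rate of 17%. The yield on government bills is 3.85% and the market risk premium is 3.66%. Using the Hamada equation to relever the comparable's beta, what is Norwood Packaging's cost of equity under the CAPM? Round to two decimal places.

15.17%

β_L = β_U × [1 + (1 − t)(D/E)] = 1.420 × [1 + (1 − 0.17) × 1.42]
    = 1.420 × [1 + 0.83 × 1.42] = 1.420 × 2.1786 = 3.0936
E(R) = R_f + β_L × MRP = 3.85% + 3.0936 × 3.66% = 15.17%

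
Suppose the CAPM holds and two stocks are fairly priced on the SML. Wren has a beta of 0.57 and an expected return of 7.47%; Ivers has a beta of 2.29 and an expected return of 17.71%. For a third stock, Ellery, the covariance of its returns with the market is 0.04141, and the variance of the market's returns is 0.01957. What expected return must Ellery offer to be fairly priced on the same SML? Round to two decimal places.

MRP = (17.71% − 7.47%) / (2.29 − 0.57) = 5.9535%
R_f = 7.47% − 0.57 × 5.9535% = 4.0765%
β_Ellery = Cov / Var(R_m) = 0.04141 / 0.01957 = 2.1160
E(R_Ellery) = R_f + β × MRP = 4.0765% + 2.1160 × 5.9535% = 16.67%

16.67%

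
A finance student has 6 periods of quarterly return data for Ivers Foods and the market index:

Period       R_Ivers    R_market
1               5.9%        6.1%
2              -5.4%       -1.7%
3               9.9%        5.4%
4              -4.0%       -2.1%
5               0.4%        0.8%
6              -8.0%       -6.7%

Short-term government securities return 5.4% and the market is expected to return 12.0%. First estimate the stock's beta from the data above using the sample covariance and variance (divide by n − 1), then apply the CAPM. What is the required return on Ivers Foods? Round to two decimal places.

Mean R_i = (5.9 − 5.4 + 9.9 − 4.0 + 0.4 − 8.0) / 6 = -0.2000%
Mean R_m = (6.1 − 1.7 + 5.4 − 2.1 + 0.8 − 6.7) / 6 = 0.3000%
Σ(R_i − R̄_i)(R_m − R̄_m) = 161.3100  ⇒  Cov = 161.3100 / 5 = 32.2620
Σ(R_m − R̄_m)² = 118.6600  ⇒  Var(R_m) = 118.6600 / 5 = 23.7320
β = Cov / Var(R_m) = 32.2620 / 23.7320 = 1.3594
MRP = 12.0% − 5.4% = 6.60%
E(R) = R_f + β × MRP = 5.4% + 1.3594 × 6.6% = 14.37%

14.37%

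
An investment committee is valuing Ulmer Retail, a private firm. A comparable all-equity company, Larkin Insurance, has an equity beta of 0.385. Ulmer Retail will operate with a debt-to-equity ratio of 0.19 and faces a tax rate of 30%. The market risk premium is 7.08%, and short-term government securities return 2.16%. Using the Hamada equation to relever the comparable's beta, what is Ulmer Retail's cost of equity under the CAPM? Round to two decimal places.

β_L = β_U × [1 + (1 − t)(D/E)] = 0.385 × [1 + (1 − 0.30) × 0.19]
    = 0.385 × [1 + 0.70 × 0.19] = 0.385 × 1.1330 = 0.4362
E(R) = R_f + β_L × MRP = 2.16% + 0.4362 × 7.08% = 5.25%

5.25%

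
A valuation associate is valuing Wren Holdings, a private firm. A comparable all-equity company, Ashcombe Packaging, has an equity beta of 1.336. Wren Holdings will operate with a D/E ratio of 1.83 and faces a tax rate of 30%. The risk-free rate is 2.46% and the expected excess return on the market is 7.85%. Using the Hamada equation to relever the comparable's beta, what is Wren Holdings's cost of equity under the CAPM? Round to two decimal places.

26.38%

β_L = β_U × [1 + (1 − t)(D/E)] = 1.336 × [1 + (1 − 0.30) × 1.83]
    = 1.336 × [1 + 0.70 × 1.83] = 1.336 × 2.2810 = 3.0474
E(R) = R_f + β_L × MRP = 2.46% + 3.0474 × 7.85% = 26.38%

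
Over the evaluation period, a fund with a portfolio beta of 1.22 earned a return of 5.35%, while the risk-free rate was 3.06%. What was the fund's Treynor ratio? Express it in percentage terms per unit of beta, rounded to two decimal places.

1.88%

Treynor = (R_P − R_f) / β_P = (5.35% − 3.06%) / 1.2200 = 2.29% / 1.2200 = 1.88%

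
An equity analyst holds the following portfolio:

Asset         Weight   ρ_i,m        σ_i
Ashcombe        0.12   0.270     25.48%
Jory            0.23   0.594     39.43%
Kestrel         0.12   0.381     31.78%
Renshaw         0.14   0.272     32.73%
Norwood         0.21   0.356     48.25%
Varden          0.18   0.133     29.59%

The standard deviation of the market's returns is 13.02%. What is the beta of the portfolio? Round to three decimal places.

1.016

β_Ashcombe = 0.270 × 25.48% / 13.02% = 0.5284
β_Jory = 0.594 × 39.43% / 13.02% = 1.7989
β_Kestrel = 0.381 × 31.78% / 13.02% = 0.9300
β_Renshaw = 0.272 × 32.73% / 13.02% = 0.6838
β_Norwood = 0.356 × 48.25% / 13.02% = 1.3193
β_Varden = 0.133 × 29.59% / 13.02% = 0.3023
β_P = Σ w_i β_i = 0.12×0.5284 + 0.23×1.7989 + 0.12×0.9300 + 0.14×0.6838 + 0.21×1.3193 + 0.18×0.3023 = 1.0160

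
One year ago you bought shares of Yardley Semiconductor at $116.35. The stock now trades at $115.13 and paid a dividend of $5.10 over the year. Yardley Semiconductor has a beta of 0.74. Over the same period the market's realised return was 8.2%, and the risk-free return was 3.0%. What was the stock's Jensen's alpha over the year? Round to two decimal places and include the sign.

Realised HPR = (P1 + D1 − P0) / P0 = (115.13 + 5.10 − 116.35) / 116.35 = 3.88 / 116.35 = 3.3348%
MRP = 8.2% − 3.0% = 5.20%
CAPM required = R_f + β·MRP = 3.0% + 0.74 × 5.2% = 6.8480%
α = realised − required = 3.3348% − 6.8480% = -3.51%

-3.51%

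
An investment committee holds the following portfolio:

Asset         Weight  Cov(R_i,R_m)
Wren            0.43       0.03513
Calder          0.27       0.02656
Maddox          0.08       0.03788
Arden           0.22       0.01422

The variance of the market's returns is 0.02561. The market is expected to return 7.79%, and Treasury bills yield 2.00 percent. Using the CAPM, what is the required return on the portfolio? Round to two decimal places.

8.43%

β_Wren = 0.03513 / 0.02561 = 1.3717
β_Calder = 0.02656 / 0.02561 = 1.0371
β_Maddox = 0.03788 / 0.02561 = 1.4791
β_Arden = 0.01422 / 0.02561 = 0.5553
β_P = Σ w_i β_i = 0.43×1.3717 + 0.27×1.0371 + 0.08×1.4791 + 0.22×0.5553 = 1.1103
MRP = 7.79% − 2.00% = 5.79%
E(R_P) = R_f + β_P × MRP = 2.00% + 1.1103 × 5.79% = 8.43%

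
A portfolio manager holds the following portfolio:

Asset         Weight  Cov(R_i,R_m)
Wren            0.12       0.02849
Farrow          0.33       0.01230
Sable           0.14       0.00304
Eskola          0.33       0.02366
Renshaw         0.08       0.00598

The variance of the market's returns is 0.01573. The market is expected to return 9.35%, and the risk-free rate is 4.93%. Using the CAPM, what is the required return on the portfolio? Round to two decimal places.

9.48%

β_Wren = 0.02849 / 0.01573 = 1.8112
β_Farrow = 0.01230 / 0.01573 = 0.7819
β_Sable = 0.00304 / 0.01573 = 0.1933
β_Eskola = 0.02366 / 0.01573 = 1.5041
β_Renshaw = 0.00598 / 0.01573 = 0.3802
β_P = Σ w_i β_i = 0.12×1.8112 + 0.33×0.7819 + 0.14×0.1933 + 0.33×1.5041 + 0.08×0.3802 = 1.0292
MRP = 9.35% − 4.93% = 4.42%
E(R_P) = R_f + β_P × MRP = 4.93% + 1.0292 × 4.42% = 9.48%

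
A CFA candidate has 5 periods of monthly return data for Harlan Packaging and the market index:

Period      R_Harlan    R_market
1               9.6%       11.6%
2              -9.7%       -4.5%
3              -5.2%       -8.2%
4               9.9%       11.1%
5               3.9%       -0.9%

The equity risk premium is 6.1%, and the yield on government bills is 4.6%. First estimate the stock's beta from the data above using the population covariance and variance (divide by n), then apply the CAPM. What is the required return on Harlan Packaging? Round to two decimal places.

Mean R_i = (9.6 − 9.7 − 5.2 + 9.9 + 3.9) / 5 = 1.7000%
Mean R_m = (11.6 − 4.5 − 8.2 + 11.1 − 0.9) / 5 = 1.8200%
Σ(R_i − R̄_i)(R_m − R̄_m) = 288.5600  ⇒  Cov = 288.5600 / 5 = 57.7120
Σ(R_m − R̄_m)² = 329.5080  ⇒  Var(R_m) = 329.5080 / 5 = 65.9016
β = Cov / Var(R_m) = 57.7120 / 65.9016 = 0.8757
E(R) = R_f + β × MRP = 4.6% + 0.8757 × 6.1% = 9.94%

9.94%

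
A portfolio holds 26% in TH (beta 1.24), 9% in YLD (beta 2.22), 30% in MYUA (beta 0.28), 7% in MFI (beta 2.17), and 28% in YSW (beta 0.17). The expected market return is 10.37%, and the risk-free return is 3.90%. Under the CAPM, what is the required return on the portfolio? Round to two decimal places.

β_P = Σ w_i β_i = 0.26×1.24 + 0.09×2.22 + 0.30×0.28 + 0.07×2.17 + 0.28×0.17 = 0.8057
MRP = 10.37% − 3.90% = 6.47%
E(R_P) = R_f + β_P × MRP = 3.90% + 0.8057 × 6.47% = 9.11%

9.11%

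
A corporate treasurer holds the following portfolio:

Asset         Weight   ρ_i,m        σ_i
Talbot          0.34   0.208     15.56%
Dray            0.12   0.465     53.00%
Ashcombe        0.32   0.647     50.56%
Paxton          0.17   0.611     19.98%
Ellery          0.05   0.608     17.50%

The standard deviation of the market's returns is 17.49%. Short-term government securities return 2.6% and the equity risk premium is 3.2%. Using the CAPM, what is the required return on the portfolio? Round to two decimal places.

β_Talbot = 0.208 × 15.56% / 17.49% = 0.1850
β_Dray = 0.465 × 53.00% / 17.49% = 1.4091
β_Ashcombe = 0.647 × 50.56% / 17.49% = 1.8703
β_Paxton = 0.611 × 19.98% / 17.49% = 0.6980
β_Ellery = 0.608 × 17.50% / 17.49% = 0.6083
β_P = Σ w_i β_i = 0.34×0.1850 + 0.12×1.4091 + 0.32×1.8703 + 0.17×0.6980 + 0.05×0.6083 = 0.9796
E(R_P) = R_f + β_P × MRP = 2.6% + 0.9796 × 3.2% = 5.73%

5.73%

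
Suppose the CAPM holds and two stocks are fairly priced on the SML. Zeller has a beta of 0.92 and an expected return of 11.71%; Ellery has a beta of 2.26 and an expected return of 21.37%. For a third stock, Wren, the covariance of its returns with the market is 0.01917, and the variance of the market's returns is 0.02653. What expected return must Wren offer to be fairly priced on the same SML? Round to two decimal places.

10.29%

MRP = (21.37% − 11.71%) / (2.26 − 0.92) = 7.2090%
R_f = 11.71% − 0.92 × 7.2090% = 5.0777%
β_Wren = Cov / Var(R_m) = 0.01917 / 0.02653 = 0.7226
E(R_Wren) = R_f + β × MRP = 5.0777% + 0.7226 × 7.2090% = 10.29%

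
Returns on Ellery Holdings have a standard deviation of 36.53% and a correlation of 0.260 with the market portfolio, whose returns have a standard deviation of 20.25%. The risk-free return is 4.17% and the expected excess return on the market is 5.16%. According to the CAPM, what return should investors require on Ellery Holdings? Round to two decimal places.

β = ρ × σ_i / σ_m = 0.260 × 36.53% / 20.25% = 0.4690
E(R) = 4.17% + 0.4690 × 5.16% = 6.59%

6.59%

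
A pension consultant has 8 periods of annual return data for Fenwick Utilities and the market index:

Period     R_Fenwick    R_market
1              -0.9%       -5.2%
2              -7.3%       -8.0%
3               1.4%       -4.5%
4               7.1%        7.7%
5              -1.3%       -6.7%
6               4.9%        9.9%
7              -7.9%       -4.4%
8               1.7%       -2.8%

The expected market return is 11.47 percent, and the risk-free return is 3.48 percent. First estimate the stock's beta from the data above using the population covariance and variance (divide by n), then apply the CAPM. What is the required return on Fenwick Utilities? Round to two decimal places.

8.40%

Mean R_i = (-0.9 − 7.3 + 1.4 + 7.1 − 1.3 + 4.9 − 7.9 + 1.7) / 8 = -0.2875%
Mean R_m = (-5.2 − 8.0 − 4.5 + 7.7 − 6.7 + 9.9 − 4.4 − 2.8) / 8 = -1.7500%
Σ(R_i − R̄_i)(R_m − R̄_m) = 194.6450  ⇒  Cov = 194.6450 / 8 = 24.3306
Σ(R_m − R̄_m)² = 316.1800  ⇒  Var(R_m) = 316.1800 / 8 = 39.5225
β = Cov / Var(R_m) = 24.3306 / 39.5225 = 0.6156
MRP = 11.47% − 3.48% = 7.99%
E(R) = R_f + β × MRP = 3.48% + 0.6156 × 7.99% = 8.40%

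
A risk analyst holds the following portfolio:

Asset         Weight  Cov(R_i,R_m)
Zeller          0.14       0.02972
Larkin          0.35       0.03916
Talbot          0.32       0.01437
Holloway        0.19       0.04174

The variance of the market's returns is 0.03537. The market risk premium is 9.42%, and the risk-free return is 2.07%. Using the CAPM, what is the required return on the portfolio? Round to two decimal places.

β_Zeller = 0.02972 / 0.03537 = 0.8403
β_Larkin = 0.03916 / 0.03537 = 1.1072
β_Talbot = 0.01437 / 0.03537 = 0.4063
β_Holloway = 0.04174 / 0.03537 = 1.1801
β_P = Σ w_i β_i = 0.14×0.8403 + 0.35×1.1072 + 0.32×0.4063 + 0.19×1.1801 = 0.8594
E(R_P) = R_f + β_P × MRP = 2.07% + 0.8594 × 9.42% = 10.17%

10.17%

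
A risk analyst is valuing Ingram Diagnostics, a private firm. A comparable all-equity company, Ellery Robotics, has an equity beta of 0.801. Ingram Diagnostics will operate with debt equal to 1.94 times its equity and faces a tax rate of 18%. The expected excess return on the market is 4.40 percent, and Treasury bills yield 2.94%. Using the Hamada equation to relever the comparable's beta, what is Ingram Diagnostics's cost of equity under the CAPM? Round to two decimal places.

12.07%

β_L = β_U × [1 + (1 − t)(D/E)] = 0.801 × [1 + (1 − 0.18) × 1.94]
    = 0.801 × [1 + 0.82 × 1.94] = 0.801 × 2.5908 = 2.0752
E(R) = R_f + β_L × MRP = 2.94% + 2.0752 × 4.40% = 12.07%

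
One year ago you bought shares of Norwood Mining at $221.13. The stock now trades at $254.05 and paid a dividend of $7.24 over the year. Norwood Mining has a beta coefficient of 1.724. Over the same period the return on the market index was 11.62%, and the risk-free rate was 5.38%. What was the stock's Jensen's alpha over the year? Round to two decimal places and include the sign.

Realised HPR = (P1 + D1 − P0) / P0 = (254.05 + 7.24 − 221.13) / 221.13 = 40.16 / 221.13 = 18.1613%
MRP = 11.62% − 5.38% = 6.24%
CAPM required = R_f + β·MRP = 5.38% + 1.724 × 6.24% = 16.13776%
α = realised − required = 18.1613% − 16.13776% = +2.02%

+2.02%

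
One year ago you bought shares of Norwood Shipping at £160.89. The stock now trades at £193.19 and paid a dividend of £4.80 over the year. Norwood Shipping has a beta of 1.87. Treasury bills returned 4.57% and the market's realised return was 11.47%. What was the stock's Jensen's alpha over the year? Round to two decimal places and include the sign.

Realised HPR = (P1 + D1 − P0) / P0 = (193.19 + 4.80 − 160.89) / 160.89 = 37.10 / 160.89 = 23.0592%
MRP = 11.47% − 4.57% = 6.90%
CAPM required = R_f + β·MRP = 4.57% + 1.87 × 6.90% = 17.4730%
α = realised − required = 23.0592% − 17.4730% = +5.59%

+5.59%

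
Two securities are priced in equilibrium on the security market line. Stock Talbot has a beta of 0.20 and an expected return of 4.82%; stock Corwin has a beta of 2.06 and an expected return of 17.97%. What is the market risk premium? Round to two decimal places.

7.07%

Both satisfy E(R) = R_f + β·MRP, so the slope of the SML is
MRP = (17.97% − 4.82%) / (2.06 − 0.20) = 13.15% / 1.86 = 7.0699%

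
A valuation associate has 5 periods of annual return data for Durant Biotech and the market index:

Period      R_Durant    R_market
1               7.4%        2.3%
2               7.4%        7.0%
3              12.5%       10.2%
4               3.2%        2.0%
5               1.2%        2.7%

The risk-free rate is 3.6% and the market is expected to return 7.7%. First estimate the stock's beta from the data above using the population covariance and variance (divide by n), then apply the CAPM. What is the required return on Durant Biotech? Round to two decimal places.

Mean R_i = (7.4 + 7.4 + 12.5 + 3.2 + 1.2) / 5 = 6.3400%
Mean R_m = (2.3 + 7.0 + 10.2 + 2.0 + 2.7) / 5 = 4.8400%
Σ(R_i − R̄_i)(R_m − R̄_m) = 52.5320  ⇒  Cov = 52.5320 / 5 = 10.5064
Σ(R_m − R̄_m)² = 52.4920  ⇒  Var(R_m) = 52.4920 / 5 = 10.4984
β = Cov / Var(R_m) = 10.5064 / 10.4984 = 1.0008
MRP = 7.7% − 3.6% = 4.10%
E(R) = R_f + β × MRP = 3.6% + 1.0008 × 4.1% = 7.70%

7.70%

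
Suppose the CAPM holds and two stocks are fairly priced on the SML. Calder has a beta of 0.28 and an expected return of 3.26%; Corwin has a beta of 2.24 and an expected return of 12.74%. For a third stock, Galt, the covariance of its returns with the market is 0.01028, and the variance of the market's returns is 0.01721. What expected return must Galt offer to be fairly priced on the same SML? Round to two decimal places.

MRP = (12.74% − 3.26%) / (2.24 − 0.28) = 4.8367%
R_f = 3.26% − 0.28 × 4.8367% = 1.9057%
β_Galt = Cov / Var(R_m) = 0.01028 / 0.01721 = 0.5973
E(R_Galt) = R_f + β × MRP = 1.9057% + 0.5973 × 4.8367% = 4.79%

4.79%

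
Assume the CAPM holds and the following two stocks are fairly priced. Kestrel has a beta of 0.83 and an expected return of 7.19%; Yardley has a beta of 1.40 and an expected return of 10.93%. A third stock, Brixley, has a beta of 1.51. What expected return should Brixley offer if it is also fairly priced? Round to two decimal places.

11.65%

MRP (SML slope) = (10.93% − 7.19%) / (1.40 − 0.83) = 3.74% / 0.57 = 6.5614%
R_f (intercept) = 7.19% − 0.83 × 6.5614% = 1.7440%
E(R_Brixley) = R_f + β × MRP = 1.7440% + 1.51 × 6.5614% = 11.65%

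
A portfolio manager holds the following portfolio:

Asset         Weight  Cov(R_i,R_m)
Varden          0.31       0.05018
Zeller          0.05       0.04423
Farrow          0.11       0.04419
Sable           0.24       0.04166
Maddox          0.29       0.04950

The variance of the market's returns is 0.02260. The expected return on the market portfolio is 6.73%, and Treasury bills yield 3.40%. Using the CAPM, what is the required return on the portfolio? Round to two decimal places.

β_Varden = 0.05018 / 0.02260 = 2.2204
β_Zeller = 0.04423 / 0.02260 = 1.9571
β_Farrow = 0.04419 / 0.02260 = 1.9553
β_Sable = 0.04166 / 0.02260 = 1.8434
β_Maddox = 0.04950 / 0.02260 = 2.1903
β_P = Σ w_i β_i = 0.31×2.2204 + 0.05×1.9571 + 0.11×1.9553 + 0.24×1.8434 + 0.29×2.1903 = 2.0789
MRP = 6.73% − 3.40% = 3.33%
E(R_P) = R_f + β_P × MRP = 3.40% + 2.0789 × 3.33% = 10.32%

10.32%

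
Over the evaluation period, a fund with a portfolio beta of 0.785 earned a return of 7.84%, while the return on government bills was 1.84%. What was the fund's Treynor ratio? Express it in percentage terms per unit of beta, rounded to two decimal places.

7.64%

Treynor = (R_P − R_f) / β_P = (7.84% − 1.84%) / 0.7850 = 6.00% / 0.7850 = 7.64%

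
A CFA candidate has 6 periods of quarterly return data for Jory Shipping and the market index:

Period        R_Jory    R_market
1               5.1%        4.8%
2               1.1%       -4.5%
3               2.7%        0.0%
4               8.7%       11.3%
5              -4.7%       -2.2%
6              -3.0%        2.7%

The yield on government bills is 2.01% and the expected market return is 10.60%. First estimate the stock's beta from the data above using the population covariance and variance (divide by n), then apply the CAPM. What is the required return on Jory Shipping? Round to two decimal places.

7.43%

Mean R_i = (5.1 + 1.1 + 2.7 + 8.7 − 4.7 − 3.0) / 6 = 1.6500%
Mean R_m = (4.8 − 4.5 + 0.0 + 11.3 − 2.2 + 2.7) / 6 = 2.0167%
Σ(R_i − R̄_i)(R_m − R̄_m) = 100.1150  ⇒  Cov = 100.1150 / 6 = 16.6858
Σ(R_m − R̄_m)² = 158.7083  ⇒  Var(R_m) = 158.7083 / 6 = 26.4514
β = Cov / Var(R_m) = 16.6858 / 26.4514 = 0.6308
MRP = 10.60% − 2.01% = 8.59%
E(R) = R_f + β × MRP = 2.01% + 0.6308 × 8.59% = 7.43%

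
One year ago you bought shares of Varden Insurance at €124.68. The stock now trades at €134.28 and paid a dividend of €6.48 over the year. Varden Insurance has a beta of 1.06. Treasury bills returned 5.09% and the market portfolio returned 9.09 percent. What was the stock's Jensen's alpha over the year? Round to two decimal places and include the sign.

Realised HPR = (P1 + D1 − P0) / P0 = (134.28 + 6.48 − 124.68) / 124.68 = 16.08 / 124.68 = 12.8970%
MRP = 9.09% − 5.09% = 4.00%
CAPM required = R_f + β·MRP = 5.09% + 1.06 × 4.00% = 9.3300%
α = realised − required = 12.8970% − 9.3300% = +3.57%

+3.57%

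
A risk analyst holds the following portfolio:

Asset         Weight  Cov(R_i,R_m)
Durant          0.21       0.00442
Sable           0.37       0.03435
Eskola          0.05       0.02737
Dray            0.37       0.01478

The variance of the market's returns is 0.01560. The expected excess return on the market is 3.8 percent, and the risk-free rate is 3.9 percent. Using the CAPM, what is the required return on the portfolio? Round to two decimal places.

β_Durant = 0.00442 / 0.01560 = 0.2833
β_Sable = 0.03435 / 0.01560 = 2.2019
β_Eskola = 0.02737 / 0.01560 = 1.7545
β_Dray = 0.01478 / 0.01560 = 0.9474
β_P = Σ w_i β_i = 0.21×0.2833 + 0.37×2.2019 + 0.05×1.7545 + 0.37×0.9474 = 1.3125
E(R_P) = R_f + β_P × MRP = 3.9% + 1.3125 × 3.8% = 8.89%

8.89%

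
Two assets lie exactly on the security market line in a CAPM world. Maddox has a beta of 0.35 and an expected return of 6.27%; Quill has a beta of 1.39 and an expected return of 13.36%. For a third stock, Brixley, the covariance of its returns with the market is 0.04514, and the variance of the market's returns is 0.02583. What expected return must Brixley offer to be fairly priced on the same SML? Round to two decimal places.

15.80%

MRP = (13.36% − 6.27%) / (1.39 − 0.35) = 6.8173%
R_f = 6.27% − 0.35 × 6.8173% = 3.8839%
β_Brixley = Cov / Var(R_m) = 0.04514 / 0.02583 = 1.7476
E(R_Brixley) = R_f + β × MRP = 3.8839% + 1.7476 × 6.8173% = 15.80%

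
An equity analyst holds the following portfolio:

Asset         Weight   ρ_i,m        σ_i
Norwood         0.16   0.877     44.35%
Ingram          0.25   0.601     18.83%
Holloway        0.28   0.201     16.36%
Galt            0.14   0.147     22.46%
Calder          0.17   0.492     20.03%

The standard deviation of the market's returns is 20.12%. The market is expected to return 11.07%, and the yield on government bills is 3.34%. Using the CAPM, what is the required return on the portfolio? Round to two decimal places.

7.99%

β_Norwood = 0.877 × 44.35% / 20.12% = 1.9331
β_Ingram = 0.601 × 18.83% / 20.12% = 0.5625
β_Holloway = 0.201 × 16.36% / 20.12% = 0.1634
β_Galt = 0.147 × 22.46% / 20.12% = 0.1641
β_Calder = 0.492 × 20.03% / 20.12% = 0.4898
β_P = Σ w_i β_i = 0.16×1.9331 + 0.25×0.5625 + 0.28×0.1634 + 0.14×0.1641 + 0.17×0.4898 = 0.6019
MRP = 11.07% − 3.34% = 7.73%
E(R_P) = R_f + β_P × MRP = 3.34% + 0.6019 × 7.73% = 7.99%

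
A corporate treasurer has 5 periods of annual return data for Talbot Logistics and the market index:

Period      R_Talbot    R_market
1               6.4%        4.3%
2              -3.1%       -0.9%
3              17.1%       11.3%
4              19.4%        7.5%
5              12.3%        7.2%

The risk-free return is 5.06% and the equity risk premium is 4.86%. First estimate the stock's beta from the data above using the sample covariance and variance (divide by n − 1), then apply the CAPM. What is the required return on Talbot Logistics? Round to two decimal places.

Mean R_i = (6.4 − 3.1 + 17.1 + 19.4 + 12.3) / 5 = 10.4200%
Mean R_m = (4.3 − 0.9 + 11.3 + 7.5 + 7.2) / 5 = 5.8800%
Σ(R_i − R̄_i)(R_m − R̄_m) = 151.2520  ⇒  Cov = 151.2520 / 4 = 37.8130
Σ(R_m − R̄_m)² = 82.2080  ⇒  Var(R_m) = 82.2080 / 4 = 20.5520
β = Cov / Var(R_m) = 37.8130 / 20.5520 = 1.8399
E(R) = R_f + β × MRP = 5.06% + 1.8399 × 4.86% = 14.00%

14.00%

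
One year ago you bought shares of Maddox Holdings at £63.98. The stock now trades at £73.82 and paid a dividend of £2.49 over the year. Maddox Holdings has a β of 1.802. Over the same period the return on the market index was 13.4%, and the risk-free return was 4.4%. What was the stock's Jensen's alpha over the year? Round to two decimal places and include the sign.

Realised HPR = (P1 + D1 − P0) / P0 = (73.82 + 2.49 − 63.98) / 63.98 = 12.33 / 63.98 = 19.2716%
MRP = 13.4% − 4.4% = 9.00%
CAPM required = R_f + β·MRP = 4.4% + 1.802 × 9.0% = 20.6180%
α = realised − required = 19.2716% − 20.6180% = -1.35%

-1.35%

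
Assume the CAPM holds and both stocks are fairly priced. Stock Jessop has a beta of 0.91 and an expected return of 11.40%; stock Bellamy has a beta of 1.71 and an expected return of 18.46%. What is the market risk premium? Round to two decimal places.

8.83%

Both satisfy E(R) = R_f + β·MRP, so the slope of the SML is
MRP = (18.46% − 11.40%) / (1.71 − 0.91) = 7.06% / 0.80 = 8.8250%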